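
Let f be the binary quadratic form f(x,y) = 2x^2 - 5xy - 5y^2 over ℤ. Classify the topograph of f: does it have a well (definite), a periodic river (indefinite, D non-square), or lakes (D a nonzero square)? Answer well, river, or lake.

D = b²−4ac = (-5)² − 4·2·(-5) = 65
D > 0 non-square ⇒ indefinite ⇒ periodic river

river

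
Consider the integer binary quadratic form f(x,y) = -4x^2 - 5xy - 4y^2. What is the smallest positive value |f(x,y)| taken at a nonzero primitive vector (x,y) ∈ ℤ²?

translate: b→-3 (≡5 mod 8), so (4,5,4)→(4,-3,3)
flip: (4,-3,3)→(3,3,4)
reduced (well bottom): (3,3,4) with a≤c, −a<b≤a
well minimum |f| = |-3| = 3 (negative-definite)

3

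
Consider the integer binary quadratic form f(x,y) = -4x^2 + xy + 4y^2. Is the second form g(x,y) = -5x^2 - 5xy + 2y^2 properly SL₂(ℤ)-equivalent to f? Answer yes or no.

D₁ = 65, D₂ = 65
river cycle of f (length 6): (4, 7, -1), (-1, 7, 4), (4, 1, -4), (-4, 7, 1), (1, 7, -4), (-4, 1, 4)
river cycle of g (length 6): (2, 5, -5), (-5, 5, 2), (2, 7, -2), (-2, 5, 5), (5, 5, -2), (-2, 7, 2)
cycles differ ⇒ inequivalent

no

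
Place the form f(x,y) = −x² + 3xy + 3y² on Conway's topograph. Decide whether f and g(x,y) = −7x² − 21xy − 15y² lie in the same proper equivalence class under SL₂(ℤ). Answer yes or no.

D₁ = 21, D₂ = 21
river cycle of f (length 2): (3, 3, -1), (-1, 3, 3)
river cycle of g (length 2): (-1, 3, 3), (3, 3, -1)
cycles coincide ⇒ equivalent

yes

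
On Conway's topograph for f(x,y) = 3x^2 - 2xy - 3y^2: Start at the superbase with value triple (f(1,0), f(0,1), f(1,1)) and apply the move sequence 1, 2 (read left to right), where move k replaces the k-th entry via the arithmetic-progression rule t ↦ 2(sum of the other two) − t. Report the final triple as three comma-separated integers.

start (3,-3,-2) = (f(1,0),f(0,1),f(1,1))
replace slot 1: 2·((-3)+(-2)) − 3 = -13 → (-13,-3,-2)
replace slot 2: 2·((-13)+(-2)) − (-3) = -27 → (-13,-27,-2)

-13,-27,-2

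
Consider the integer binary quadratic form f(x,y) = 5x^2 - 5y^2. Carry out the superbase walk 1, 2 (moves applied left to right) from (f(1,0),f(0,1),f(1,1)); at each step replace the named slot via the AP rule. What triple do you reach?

start (5,-5,0) = (f(1,0),f(0,1),f(1,1))
replace slot 1: 2·((-5)+0) − 5 = -15 → (-15,-5,0)
replace slot 2: 2·((-15)+0) − (-5) = -25 → (-15,-25,0)

-15,-25,0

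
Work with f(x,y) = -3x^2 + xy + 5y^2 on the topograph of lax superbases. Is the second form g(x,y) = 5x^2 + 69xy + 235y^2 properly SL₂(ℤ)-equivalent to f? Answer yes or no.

D₁ = 61, D₂ = 61
river cycle of f (length 6): (-3, 7, 1), (1, 7, -3), (-3, 5, 3), (3, 7, -1), (-1, 7, 3), (3, 5, -3)
river cycle of g (length 6): (-3, 7, 1), (1, 7, -3), (-3, 5, 3), (3, 7, -1), (-1, 7, 3), (3, 5, -3)
cycles coincide ⇒ equivalent

yes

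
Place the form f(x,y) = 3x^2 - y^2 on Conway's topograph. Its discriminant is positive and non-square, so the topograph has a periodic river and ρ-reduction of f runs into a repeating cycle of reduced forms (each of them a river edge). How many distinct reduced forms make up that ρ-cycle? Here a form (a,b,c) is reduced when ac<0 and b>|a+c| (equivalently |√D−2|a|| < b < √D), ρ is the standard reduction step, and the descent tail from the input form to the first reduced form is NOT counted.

D = 12, ⌊√D⌋ = 3
descent: ρ → (-1,2,2)  [lands on river]
river: ρ → (2,2,-1)
ρ-cycle length = 2 (tail of 1 descent step not counted)

2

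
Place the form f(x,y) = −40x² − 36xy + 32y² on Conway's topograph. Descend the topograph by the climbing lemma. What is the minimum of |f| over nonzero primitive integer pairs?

descent: ρ → (32,36,-40)  [lands on river]
river: ρ → (-40,44,28)
river: ρ → (28,68,-16)
river: ρ → (-16,60,44)
river: ρ → (44,28,-32)
river: ρ → (-32,36,40)
river: ρ → (40,44,-28)
river: ρ → (-28,68,16)
river: ρ → (16,60,-44)
river: ρ → (-44,28,32)
closes: descent 1, river 10
min |a| on river = 16

16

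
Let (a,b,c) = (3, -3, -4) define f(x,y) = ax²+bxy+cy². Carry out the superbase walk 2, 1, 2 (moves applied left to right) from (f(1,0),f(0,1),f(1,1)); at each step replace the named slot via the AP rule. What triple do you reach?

start (3,-4,-4) = (f(1,0),f(0,1),f(1,1))
replace slot 2: 2·(3+(-4)) − (-4) = 2 → (3,2,-4)
replace slot 1: 2·(2+(-4)) − 3 = -7 → (-7,2,-4)
replace slot 2: 2·((-7)+(-4)) − 2 = -24 → (-7,-24,-4)

-7,-24,-4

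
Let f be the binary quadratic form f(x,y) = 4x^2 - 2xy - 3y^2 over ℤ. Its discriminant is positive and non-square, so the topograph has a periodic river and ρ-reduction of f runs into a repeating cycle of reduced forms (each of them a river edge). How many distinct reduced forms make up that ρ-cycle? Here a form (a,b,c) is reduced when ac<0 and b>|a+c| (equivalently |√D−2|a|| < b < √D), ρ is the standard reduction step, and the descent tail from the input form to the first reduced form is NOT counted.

D = 52, ⌊√D⌋ = 7
descent: ρ → (-3,2,4)  [lands on river]
river: ρ → (4,6,-1)
river: ρ → (-1,6,4)
river: ρ → (4,2,-3)
river: ρ → (-3,4,3)
river: ρ → (3,2,-4)
river: ρ → (-4,6,1)
river: ρ → (1,6,-4)
river: ρ → (-4,2,3)
river: ρ → (3,4,-3)
ρ-cycle length = 10 (tail of 1 descent step not counted)

10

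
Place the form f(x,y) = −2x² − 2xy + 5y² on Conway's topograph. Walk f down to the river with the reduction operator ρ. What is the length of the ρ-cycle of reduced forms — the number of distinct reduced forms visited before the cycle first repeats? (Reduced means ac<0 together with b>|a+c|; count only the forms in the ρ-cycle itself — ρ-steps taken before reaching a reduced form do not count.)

D = 44, ⌊√D⌋ = 6
descent: ρ → (5,2,-2)
descent: ρ → (-2,6,1)  [lands on river]
river: ρ → (1,6,-2)
ρ-cycle length = 2 (tail of 2 descent steps not counted)

2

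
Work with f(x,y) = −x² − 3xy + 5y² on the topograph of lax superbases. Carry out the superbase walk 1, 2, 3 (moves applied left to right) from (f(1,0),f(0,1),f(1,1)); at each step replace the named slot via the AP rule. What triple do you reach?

start (-1,5,1) = (f(1,0),f(0,1),f(1,1))
replace slot 1: 2·(5+1) − (-1) = 13 → (13,5,1)
replace slot 2: 2·(13+1) − 5 = 23 → (13,23,1)
replace slot 3: 2·(13+23) − 1 = 71 → (13,23,71)

13,23,71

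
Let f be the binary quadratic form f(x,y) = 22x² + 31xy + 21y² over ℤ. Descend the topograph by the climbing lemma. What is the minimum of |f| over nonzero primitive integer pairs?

translate: b→-13 (≡31 mod 44), so (22,31,21)→(22,-13,12)
flip: (22,-13,12)→(12,13,22)
translate: b→-11 (≡13 mod 24), so (12,13,22)→(12,-11,21)
reduced (well bottom): (12,-11,21) with a≤c, −a<b≤a
well minimum = a = 12

12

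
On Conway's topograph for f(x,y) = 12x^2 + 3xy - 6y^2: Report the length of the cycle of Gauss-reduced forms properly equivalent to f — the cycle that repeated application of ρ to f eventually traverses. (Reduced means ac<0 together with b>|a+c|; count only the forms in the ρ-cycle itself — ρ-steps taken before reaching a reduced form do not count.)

D = 297, ⌊√D⌋ = 17
descent: ρ → (-6,9,9)  [lands on river]
river: ρ → (9,9,-6)
river: ρ → (-6,15,3)
river: ρ → (3,15,-6)
ρ-cycle length = 4 (tail of 1 descent step not counted)

4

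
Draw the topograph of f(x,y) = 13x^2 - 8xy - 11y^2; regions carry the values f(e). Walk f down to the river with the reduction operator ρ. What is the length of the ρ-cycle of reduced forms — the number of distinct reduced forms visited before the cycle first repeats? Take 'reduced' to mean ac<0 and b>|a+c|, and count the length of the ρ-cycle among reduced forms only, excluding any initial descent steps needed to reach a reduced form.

D = 636, ⌊√D⌋ = 25
descent: ρ → (-11,8,13)  [lands on river]
river: ρ → (13,18,-6)
river: ρ → (-6,18,13)
river: ρ → (13,8,-11)
river: ρ → (-11,14,10)
river: ρ → (10,6,-15)
river: ρ → (-15,24,1)
river: ρ → (1,24,-15)
river: ρ → (-15,6,10)
river: ρ → (10,14,-11)
ρ-cycle length = 10 (tail of 1 descent step not counted)

10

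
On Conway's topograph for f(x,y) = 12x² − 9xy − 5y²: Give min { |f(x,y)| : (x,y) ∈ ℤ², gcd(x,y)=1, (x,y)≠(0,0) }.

descent: ρ → (-5,9,12)  [lands on river]
river: ρ → (12,15,-2)
river: ρ → (-2,17,4)
river: ρ → (4,15,-6)
river: ρ → (-6,9,10)
river: ρ → (10,11,-5)
closes: descent 1, river 6
min |a| on river = 2

2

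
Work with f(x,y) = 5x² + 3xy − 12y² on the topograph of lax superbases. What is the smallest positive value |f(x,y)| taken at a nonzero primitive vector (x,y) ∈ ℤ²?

descent: ρ → (-12,-3,5)
descent: ρ → (5,13,-4)  [lands on river]
river: ρ → (-4,11,8)
river: ρ → (8,5,-7)
river: ρ → (-7,9,6)
river: ρ → (6,15,-1)
river: ρ → (-1,15,6)
river: ρ → (6,9,-7)
river: ρ → (-7,5,8)
river: ρ → (8,11,-4)
river: ρ → (-4,13,5)
river: ρ → (5,7,-10)
river: ρ → (-10,13,2)
river: ρ → (2,15,-3)
river: ρ → (-3,15,2)
river: ρ → (2,13,-10)
river: ρ → (-10,7,5)
closes: descent 2, river 16
min |a| on river = 1

1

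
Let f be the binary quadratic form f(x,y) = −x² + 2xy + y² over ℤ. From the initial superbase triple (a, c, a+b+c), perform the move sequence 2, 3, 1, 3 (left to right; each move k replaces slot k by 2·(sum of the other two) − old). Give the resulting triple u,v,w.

start (-1,1,2) = (f(1,0),f(0,1),f(1,1))
replace slot 2: 2·((-1)+2) − 1 = 1 → (-1,1,2)
replace slot 3: 2·((-1)+1) − 2 = -2 → (-1,1,-2)
replace slot 1: 2·(1+(-2)) − (-1) = -1 → (-1,1,-2)
replace slot 3: 2·((-1)+1) − (-2) = 2 → (-1,1,2)

-1,1,2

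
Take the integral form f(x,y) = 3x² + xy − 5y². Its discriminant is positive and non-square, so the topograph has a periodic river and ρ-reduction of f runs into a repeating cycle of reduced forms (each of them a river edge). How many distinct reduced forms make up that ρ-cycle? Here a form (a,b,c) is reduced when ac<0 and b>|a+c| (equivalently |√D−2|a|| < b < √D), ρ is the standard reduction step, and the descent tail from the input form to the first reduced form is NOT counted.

D = 61, ⌊√D⌋ = 7
descent: ρ → (-5,-1,3)
descent: ρ → (3,7,-1)  [lands on river]
river: ρ → (-1,7,3)
river: ρ → (3,5,-3)
river: ρ → (-3,7,1)
river: ρ → (1,7,-3)
river: ρ → (-3,5,3)
ρ-cycle length = 6 (tail of 2 descent steps not counted)

6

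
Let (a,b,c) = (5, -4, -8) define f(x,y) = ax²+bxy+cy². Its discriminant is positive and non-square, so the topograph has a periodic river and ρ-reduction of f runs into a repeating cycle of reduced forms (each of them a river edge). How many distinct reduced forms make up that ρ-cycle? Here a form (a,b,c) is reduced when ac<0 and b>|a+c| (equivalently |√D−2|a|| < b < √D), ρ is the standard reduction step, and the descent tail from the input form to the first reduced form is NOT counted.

D = 176, ⌊√D⌋ = 13
descent: ρ → (-8,4,5)  [lands on river]
river: ρ → (5,6,-7)
river: ρ → (-7,8,4)
river: ρ → (4,8,-7)
river: ρ → (-7,6,5)
river: ρ → (5,4,-8)
river: ρ → (-8,12,1)
river: ρ → (1,12,-8)
ρ-cycle length = 8 (tail of 1 descent step not counted)

8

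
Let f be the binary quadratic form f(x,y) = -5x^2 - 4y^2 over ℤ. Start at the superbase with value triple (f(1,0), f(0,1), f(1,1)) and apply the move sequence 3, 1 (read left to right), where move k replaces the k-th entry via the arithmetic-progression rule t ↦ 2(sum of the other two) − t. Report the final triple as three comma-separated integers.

start (-5,-4,-9) = (f(1,0),f(0,1),f(1,1))
replace slot 3: 2·((-5)+(-4)) − (-9) = -9 → (-5,-4,-9)
replace slot 1: 2·((-4)+(-9)) − (-5) = -21 → (-21,-4,-9)

-21,-4,-9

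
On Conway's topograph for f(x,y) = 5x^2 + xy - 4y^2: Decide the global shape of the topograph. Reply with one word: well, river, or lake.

D = b²−4ac = 1² − 4·5·(-4) = 81
D = 9² is a perfect square ⇒ form factors over ℤ ⇒ lakes

lake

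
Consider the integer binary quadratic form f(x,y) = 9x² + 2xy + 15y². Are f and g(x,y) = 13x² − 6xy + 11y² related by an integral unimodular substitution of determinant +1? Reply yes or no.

D₁ = -536, D₂ = -536
f: reduced (well bottom): (9,2,15) with a≤c, −a<b≤a
g: flip: (13,-6,11)→(11,6,13)
g: reduced (well bottom): (11,6,13) with a≤c, −a<b≤a
reduced forms (9, 2, 15) vs (11, 6, 13) ⇒ inequivalent

no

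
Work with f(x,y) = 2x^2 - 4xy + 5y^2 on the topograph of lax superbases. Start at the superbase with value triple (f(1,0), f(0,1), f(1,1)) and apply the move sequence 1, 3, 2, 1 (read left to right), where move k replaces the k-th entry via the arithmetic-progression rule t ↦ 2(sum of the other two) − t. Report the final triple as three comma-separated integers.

start (2,5,3) = (f(1,0),f(0,1),f(1,1))
replace slot 1: 2·(5+3) − 2 = 14 → (14,5,3)
replace slot 3: 2·(14+5) − 3 = 35 → (14,5,35)
replace slot 2: 2·(14+35) − 5 = 93 → (14,93,35)
replace slot 1: 2·(93+35) − 14 = 242 → (242,93,35)

242,93,35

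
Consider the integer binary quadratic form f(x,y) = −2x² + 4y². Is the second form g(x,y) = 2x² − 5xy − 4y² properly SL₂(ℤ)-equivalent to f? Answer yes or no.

D₁ = 32, D₂ = 57
discriminants differ ⇒ not SL₂(ℤ)-equivalent

no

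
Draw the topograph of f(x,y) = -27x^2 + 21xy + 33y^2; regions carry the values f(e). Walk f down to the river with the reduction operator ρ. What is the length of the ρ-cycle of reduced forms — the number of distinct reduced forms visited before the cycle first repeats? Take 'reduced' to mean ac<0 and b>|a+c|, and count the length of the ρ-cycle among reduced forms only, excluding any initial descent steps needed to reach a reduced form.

D = 4005, ⌊√D⌋ = 63
river: ρ → (33,45,-15)
river: ρ → (-15,45,33)
river: ρ → (33,21,-27)
river: ρ → (-27,33,27)
river: ρ → (27,21,-33)
river: ρ → (-33,45,15)
river: ρ → (15,45,-33)
river: ρ → (-33,21,27)
river: ρ → (27,33,-27)
river: ρ → (-27,21,33)
ρ-cycle length = 10 (tail of 0 descent steps not counted)

10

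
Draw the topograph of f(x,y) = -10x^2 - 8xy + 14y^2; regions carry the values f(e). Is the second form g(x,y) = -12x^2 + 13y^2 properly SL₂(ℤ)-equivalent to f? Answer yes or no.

D₁ = 624, D₂ = 624
river cycle of f (length 6): (14, 8, -10), (-10, 12, 12), (12, 12, -10), (-10, 8, 14), (14, 20, -4), (-4, 20, 14)
river cycle of g (length 2): (-12, 24, 1), (1, 24, -12)
cycles differ ⇒ inequivalent

no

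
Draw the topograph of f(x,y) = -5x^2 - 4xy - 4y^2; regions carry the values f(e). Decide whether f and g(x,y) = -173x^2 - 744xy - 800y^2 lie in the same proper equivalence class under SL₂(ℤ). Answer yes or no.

D₁ = -64, D₂ = -64
f is negative-definite; reduce −f:
−f: flip: (5,4,4)→(4,-4,5)
−f: translate: b→4 (≡-4 mod 8), so (4,-4,5)→(4,4,5)
−f: reduced (well bottom): (4,4,5) with a≤c, −a<b≤a
flip sign back: reduced form of f is (-4,-4,-5)
g is negative-definite; reduce −g:
−g: translate: b→52 (≡744 mod 346), so (173,744,800)→(173,52,4)
−g: flip: (173,52,4)→(4,-52,173)
−g: translate: b→4 (≡-52 mod 8), so (4,-52,173)→(4,4,5)
−g: reduced (well bottom): (4,4,5) with a≤c, −a<b≤a
flip sign back: reduced form of g is (-4,-4,-5)
reduced forms (-4, -4, -5) vs (-4, -4, -5) ⇒ equivalent

yes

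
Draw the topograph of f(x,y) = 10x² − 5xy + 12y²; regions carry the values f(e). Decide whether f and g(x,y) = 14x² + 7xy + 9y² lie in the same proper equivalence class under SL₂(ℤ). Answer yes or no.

D₁ = -455, D₂ = -455
f: reduced (well bottom): (10,-5,12) with a≤c, −a<b≤a
g: flip: (14,7,9)→(9,-7,14)
g: reduced (well bottom): (9,-7,14) with a≤c, −a<b≤a
reduced forms (10, -5, 12) vs (9, -7, 14) ⇒ inequivalent

no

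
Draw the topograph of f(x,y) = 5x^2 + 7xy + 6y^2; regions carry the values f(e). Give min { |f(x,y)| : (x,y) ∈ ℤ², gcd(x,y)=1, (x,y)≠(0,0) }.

translate: b→-3 (≡7 mod 10), so (5,7,6)→(5,-3,4)
flip: (5,-3,4)→(4,3,5)
reduced (well bottom): (4,3,5) with a≤c, −a<b≤a
well minimum = a = 4

4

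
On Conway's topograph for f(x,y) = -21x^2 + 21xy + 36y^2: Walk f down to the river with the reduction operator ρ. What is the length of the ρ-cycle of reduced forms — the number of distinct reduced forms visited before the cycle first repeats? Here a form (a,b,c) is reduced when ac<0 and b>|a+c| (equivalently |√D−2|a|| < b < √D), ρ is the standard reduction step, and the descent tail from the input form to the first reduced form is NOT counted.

D = 3465, ⌊√D⌋ = 58
river: ρ → (36,51,-6)
river: ρ → (-6,57,9)
river: ρ → (9,51,-24)
river: ρ → (-24,45,15)
river: ρ → (15,45,-24)
river: ρ → (-24,51,9)
river: ρ → (9,57,-6)
river: ρ → (-6,51,36)
river: ρ → (36,21,-21)
river: ρ → (-21,21,36)
ρ-cycle length = 10 (tail of 0 descent steps not counted)

10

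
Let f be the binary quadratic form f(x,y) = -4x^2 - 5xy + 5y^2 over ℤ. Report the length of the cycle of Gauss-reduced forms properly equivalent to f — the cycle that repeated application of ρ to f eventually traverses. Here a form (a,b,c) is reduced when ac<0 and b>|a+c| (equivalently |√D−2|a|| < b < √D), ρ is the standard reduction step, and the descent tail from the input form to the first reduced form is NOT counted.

D = 105, ⌊√D⌋ = 10
descent: ρ → (5,5,-4)  [lands on river]
river: ρ → (-4,3,6)
river: ρ → (6,9,-1)
river: ρ → (-1,9,6)
river: ρ → (6,3,-4)
river: ρ → (-4,5,5)
ρ-cycle length = 6 (tail of 1 descent step not counted)

6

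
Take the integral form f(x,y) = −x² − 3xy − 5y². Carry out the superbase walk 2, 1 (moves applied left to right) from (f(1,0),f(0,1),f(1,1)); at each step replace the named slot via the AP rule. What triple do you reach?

start (-1,-5,-9) = (f(1,0),f(0,1),f(1,1))
replace slot 2: 2·((-1)+(-9)) − (-5) = -15 → (-1,-15,-9)
replace slot 1: 2·((-15)+(-9)) − (-1) = -47 → (-47,-15,-9)

-47,-15,-9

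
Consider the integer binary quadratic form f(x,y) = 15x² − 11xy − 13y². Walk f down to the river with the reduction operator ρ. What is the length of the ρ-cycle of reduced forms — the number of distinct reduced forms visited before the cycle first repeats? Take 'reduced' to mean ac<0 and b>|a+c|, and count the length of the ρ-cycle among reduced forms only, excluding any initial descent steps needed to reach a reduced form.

D = 901, ⌊√D⌋ = 30
descent: ρ → (-13,11,15)  [lands on river]
river: ρ → (15,19,-9)
river: ρ → (-9,17,17)
river: ρ → (17,17,-9)
river: ρ → (-9,19,15)
river: ρ → (15,11,-13)
river: ρ → (-13,15,13)
river: ρ → (13,11,-15)
river: ρ → (-15,19,9)
river: ρ → (9,17,-17)
river: ρ → (-17,17,9)
river: ρ → (9,19,-15)
river: ρ → (-15,11,13)
river: ρ → (13,15,-13)
ρ-cycle length = 14 (tail of 1 descent step not counted)

14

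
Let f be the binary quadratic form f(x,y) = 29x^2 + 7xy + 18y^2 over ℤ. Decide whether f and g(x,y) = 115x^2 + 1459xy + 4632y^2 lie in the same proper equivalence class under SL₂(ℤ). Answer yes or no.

D₁ = -2039, D₂ = -2039
f: flip: (29,7,18)→(18,-7,29)
f: reduced (well bottom): (18,-7,29) with a≤c, −a<b≤a
g: translate: b→79 (≡1459 mod 230), so (115,1459,4632)→(115,79,18)
g: flip: (115,79,18)→(18,-79,115)
g: translate: b→-7 (≡-79 mod 36), so (18,-79,115)→(18,-7,29)
g: reduced (well bottom): (18,-7,29) with a≤c, −a<b≤a
reduced forms (18, -7, 29) vs (18, -7, 29) ⇒ equivalent

yes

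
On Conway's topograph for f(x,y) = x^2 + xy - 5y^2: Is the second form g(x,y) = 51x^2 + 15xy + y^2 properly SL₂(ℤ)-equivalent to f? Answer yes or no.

D₁ = 21, D₂ = 21
river cycle of f (length 2): (1, 3, -3), (-3, 3, 1)
river cycle of g (length 2): (1, 3, -3), (-3, 3, 1)
cycles coincide ⇒ equivalent

yes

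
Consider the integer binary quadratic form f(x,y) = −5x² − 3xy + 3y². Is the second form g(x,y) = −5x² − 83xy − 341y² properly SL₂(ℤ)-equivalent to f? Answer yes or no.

D₁ = 69, D₂ = 69
river cycle of f (length 4): (3, 3, -5), (-5, 7, 1), (1, 7, -5), (-5, 3, 3)
river cycle of g (length 4): (-5, 7, 1), (1, 7, -5), (-5, 3, 3), (3, 3, -5)
cycles coincide ⇒ equivalent

yes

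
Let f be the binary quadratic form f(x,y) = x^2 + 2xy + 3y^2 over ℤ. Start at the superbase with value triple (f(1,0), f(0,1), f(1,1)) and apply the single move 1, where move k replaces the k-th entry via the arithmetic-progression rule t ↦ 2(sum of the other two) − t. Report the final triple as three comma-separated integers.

start (1,3,6) = (f(1,0),f(0,1),f(1,1))
replace slot 1: 2·(3+6) − 1 = 17 → (17,3,6)

17,3,6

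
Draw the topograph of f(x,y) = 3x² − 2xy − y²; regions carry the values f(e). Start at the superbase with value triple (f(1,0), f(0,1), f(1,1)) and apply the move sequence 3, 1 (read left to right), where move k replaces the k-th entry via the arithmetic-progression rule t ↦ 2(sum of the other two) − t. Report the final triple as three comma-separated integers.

start (3,-1,0) = (f(1,0),f(0,1),f(1,1))
replace slot 3: 2·(3+(-1)) − 0 = 4 → (3,-1,4)
replace slot 1: 2·((-1)+4) − 3 = 3 → (3,-1,4)

3,-1,4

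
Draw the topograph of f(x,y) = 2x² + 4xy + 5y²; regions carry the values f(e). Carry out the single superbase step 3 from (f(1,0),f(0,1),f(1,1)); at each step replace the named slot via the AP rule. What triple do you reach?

start (2,5,11) = (f(1,0),f(0,1),f(1,1))
replace slot 3: 2·(2+5) − 11 = 3 → (2,5,3)

2,5,3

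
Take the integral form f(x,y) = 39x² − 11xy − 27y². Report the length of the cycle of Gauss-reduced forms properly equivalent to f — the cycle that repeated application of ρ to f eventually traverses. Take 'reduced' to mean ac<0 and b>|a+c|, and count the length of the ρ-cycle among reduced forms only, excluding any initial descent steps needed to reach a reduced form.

D = 4333, ⌊√D⌋ = 65
descent: ρ → (-27,65,1)  [lands on river]
river: ρ → (1,65,-27)
river: ρ → (-27,43,23)
river: ρ → (23,49,-21)
river: ρ → (-21,35,37)
river: ρ → (37,39,-19)
river: ρ → (-19,37,39)
river: ρ → (39,41,-17)
river: ρ → (-17,61,9)
river: ρ → (9,65,-3)
river: ρ → (-3,61,51)
river: ρ → (51,41,-13)
river: ρ → (-13,63,7)
river: ρ → (7,63,-13)
river: ρ → (-13,41,51)
river: ρ → (51,61,-3)
river: ρ → (-3,65,9)
river: ρ → (9,61,-17)
river: ρ → (-17,41,39)
river: ρ → (39,37,-19)
river: ρ → (-19,39,37)
river: ρ → (37,35,-21)
river: ρ → (-21,49,23)
river: ρ → (23,43,-27)
ρ-cycle length = 24 (tail of 1 descent step not counted)

24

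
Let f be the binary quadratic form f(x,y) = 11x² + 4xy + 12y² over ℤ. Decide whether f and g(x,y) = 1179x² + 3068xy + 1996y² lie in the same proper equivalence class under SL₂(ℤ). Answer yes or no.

D₁ = -512, D₂ = -512
f: reduced (well bottom): (11,4,12) with a≤c, −a<b≤a
g: translate: b→710 (≡3068 mod 2358), so (1179,3068,1996)→(1179,710,107)
g: flip: (1179,710,107)→(107,-710,1179)
g: translate: b→-68 (≡-710 mod 214), so (107,-710,1179)→(107,-68,12)
g: flip: (107,-68,12)→(12,68,107)
g: translate: b→-4 (≡68 mod 24), so (12,68,107)→(12,-4,11)
g: flip: (12,-4,11)→(11,4,12)
g: reduced (well bottom): (11,4,12) with a≤c, −a<b≤a
reduced forms (11, 4, 12) vs (11, 4, 12) ⇒ equivalent

yes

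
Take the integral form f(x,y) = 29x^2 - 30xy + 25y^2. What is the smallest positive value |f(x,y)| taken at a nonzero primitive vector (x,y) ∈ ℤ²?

translate: b→28 (≡-30 mod 58), so (29,-30,25)→(29,28,24)
flip: (29,28,24)→(24,-28,29)
translate: b→20 (≡-28 mod 48), so (24,-28,29)→(24,20,25)
reduced (well bottom): (24,20,25) with a≤c, −a<b≤a
well minimum = a = 24

24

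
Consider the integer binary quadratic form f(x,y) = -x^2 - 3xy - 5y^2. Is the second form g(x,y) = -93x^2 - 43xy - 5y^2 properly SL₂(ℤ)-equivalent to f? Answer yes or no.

D₁ = -11, D₂ = -11
f is negative-definite; reduce −f:
−f: translate: b→1 (≡3 mod 2), so (1,3,5)→(1,1,3)
−f: reduced (well bottom): (1,1,3) with a≤c, −a<b≤a
flip sign back: reduced form of f is (-1,-1,-3)
g is negative-definite; reduce −g:
−g: flip: (93,43,5)→(5,-43,93)
−g: translate: b→-3 (≡-43 mod 10), so (5,-43,93)→(5,-3,1)
−g: flip: (5,-3,1)→(1,3,5)
−g: translate: b→1 (≡3 mod 2), so (1,3,5)→(1,1,3)
−g: reduced (well bottom): (1,1,3) with a≤c, −a<b≤a
flip sign back: reduced form of g is (-1,-1,-3)
reduced forms (-1, -1, -3) vs (-1, -1, -3) ⇒ equivalent

yes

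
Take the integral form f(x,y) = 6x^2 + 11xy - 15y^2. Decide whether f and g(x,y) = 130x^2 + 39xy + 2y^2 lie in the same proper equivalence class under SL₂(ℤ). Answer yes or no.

D₁ = 481, D₂ = 481
river cycle of f (length 26): (-15, 19, 2), (2, 21, -5), (-5, 19, 6), (6, 17, -8), (-8, 15, 8), (8, 17, -6), (-6, 19, 5), (5, 21, -2), (-2, 19, 15), (15, 11, -6), … (16 more)
river cycle of g (length 26): (2, 21, -5), (-5, 19, 6), (6, 17, -8), (-8, 15, 8), (8, 17, -6), (-6, 19, 5), (5, 21, -2), (-2, 19, 15), (15, 11, -6), (-6, 13, 13), … (16 more)
cycles coincide ⇒ equivalent

yes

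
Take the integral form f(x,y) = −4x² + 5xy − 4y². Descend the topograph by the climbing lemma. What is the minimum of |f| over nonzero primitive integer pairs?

translate: b→3 (≡-5 mod 8), so (4,-5,4)→(4,3,3)
flip: (4,3,3)→(3,-3,4)
translate: b→3 (≡-3 mod 6), so (3,-3,4)→(3,3,4)
reduced (well bottom): (3,3,4) with a≤c, −a<b≤a
well minimum |f| = |-3| = 3 (negative-definite)

3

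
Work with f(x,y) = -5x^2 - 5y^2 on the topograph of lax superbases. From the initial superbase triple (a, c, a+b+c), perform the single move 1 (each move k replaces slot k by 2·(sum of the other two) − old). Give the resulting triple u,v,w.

start (-5,-5,-10) = (f(1,0),f(0,1),f(1,1))
replace slot 1: 2·((-5)+(-10)) − (-5) = -25 → (-25,-5,-10)

-25,-5,-10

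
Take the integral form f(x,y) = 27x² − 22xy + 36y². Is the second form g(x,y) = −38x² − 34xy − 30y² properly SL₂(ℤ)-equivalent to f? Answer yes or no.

D₁ = -3404, D₂ = -3404
f: reduced (well bottom): (27,-22,36) with a≤c, −a<b≤a
g is negative-definite; reduce −g:
−g: flip: (38,34,30)→(30,-34,38)
−g: translate: b→26 (≡-34 mod 60), so (30,-34,38)→(30,26,34)
−g: reduced (well bottom): (30,26,34) with a≤c, −a<b≤a
flip sign back: reduced form of g is (-30,-26,-34)
reduced forms (27, -22, 36) vs (-30, -26, -34) ⇒ inequivalent

no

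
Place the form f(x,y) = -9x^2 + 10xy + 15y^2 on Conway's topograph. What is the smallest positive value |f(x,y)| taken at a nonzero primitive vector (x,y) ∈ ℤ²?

river: ρ → (15,20,-4)
river: ρ → (-4,20,15)
river: ρ → (15,10,-9)
river: ρ → (-9,8,16)
river: ρ → (16,24,-1)
river: ρ → (-1,24,16)
river: ρ → (16,8,-9)
river: ρ → (-9,10,15)
closes: descent 0, river 8
min |a| on river = 1

1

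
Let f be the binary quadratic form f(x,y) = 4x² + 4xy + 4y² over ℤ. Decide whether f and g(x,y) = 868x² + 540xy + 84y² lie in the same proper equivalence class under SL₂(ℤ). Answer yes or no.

D₁ = -48, D₂ = -48
f: reduced (well bottom): (4,4,4) with a≤c, −a<b≤a
g: flip: (868,540,84)→(84,-540,868)
g: translate: b→-36 (≡-540 mod 168), so (84,-540,868)→(84,-36,4)
g: flip: (84,-36,4)→(4,36,84)
g: translate: b→4 (≡36 mod 8), so (4,36,84)→(4,4,4)
g: reduced (well bottom): (4,4,4) with a≤c, −a<b≤a
reduced forms (4, 4, 4) vs (4, 4, 4) ⇒ equivalent

yes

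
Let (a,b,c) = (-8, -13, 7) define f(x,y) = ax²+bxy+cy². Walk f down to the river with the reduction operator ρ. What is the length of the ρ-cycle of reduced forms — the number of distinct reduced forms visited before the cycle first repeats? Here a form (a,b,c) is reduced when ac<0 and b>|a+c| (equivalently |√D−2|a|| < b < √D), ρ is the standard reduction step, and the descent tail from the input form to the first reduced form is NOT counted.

D = 393, ⌊√D⌋ = 19
descent: ρ → (7,13,-8)  [lands on river]
river: ρ → (-8,19,1)
river: ρ → (1,19,-8)
river: ρ → (-8,13,7)
river: ρ → (7,15,-6)
river: ρ → (-6,9,13)
river: ρ → (13,17,-2)
river: ρ → (-2,19,4)
river: ρ → (4,13,-14)
river: ρ → (-14,15,3)
river: ρ → (3,15,-14)
river: ρ → (-14,13,4)
river: ρ → (4,19,-2)
river: ρ → (-2,17,13)
river: ρ → (13,9,-6)
river: ρ → (-6,15,7)
ρ-cycle length = 16 (tail of 1 descent step not counted)

16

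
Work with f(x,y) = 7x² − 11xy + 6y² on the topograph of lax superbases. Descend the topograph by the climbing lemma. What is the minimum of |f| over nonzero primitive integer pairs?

translate: b→3 (≡-11 mod 14), so (7,-11,6)→(7,3,2)
flip: (7,3,2)→(2,-3,7)
translate: b→1 (≡-3 mod 4), so (2,-3,7)→(2,1,6)
reduced (well bottom): (2,1,6) with a≤c, −a<b≤a
well minimum = a = 2

2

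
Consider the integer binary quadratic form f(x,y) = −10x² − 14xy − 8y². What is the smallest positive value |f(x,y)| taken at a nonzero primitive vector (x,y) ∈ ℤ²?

translate: b→-6 (≡14 mod 20), so (10,14,8)→(10,-6,4)
flip: (10,-6,4)→(4,6,10)
translate: b→-2 (≡6 mod 8), so (4,6,10)→(4,-2,8)
reduced (well bottom): (4,-2,8) with a≤c, −a<b≤a
well minimum |f| = |-4| = 4 (negative-definite)

4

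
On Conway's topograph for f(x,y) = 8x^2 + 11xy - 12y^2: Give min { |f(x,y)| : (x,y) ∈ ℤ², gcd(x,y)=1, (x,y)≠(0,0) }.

river: ρ → (-12,13,7)
river: ρ → (7,15,-10)
river: ρ → (-10,5,12)
river: ρ → (12,19,-3)
river: ρ → (-3,17,18)
river: ρ → (18,19,-2)
river: ρ → (-2,21,8)
river: ρ → (8,11,-12)
closes: descent 0, river 8
min |a| on river = 2

2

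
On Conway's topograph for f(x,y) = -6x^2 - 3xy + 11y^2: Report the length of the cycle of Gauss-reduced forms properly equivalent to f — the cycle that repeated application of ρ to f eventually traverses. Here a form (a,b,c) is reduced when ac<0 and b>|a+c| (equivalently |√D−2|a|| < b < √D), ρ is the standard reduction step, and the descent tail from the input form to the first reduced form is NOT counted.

D = 273, ⌊√D⌋ = 16
descent: ρ → (11,3,-6)
descent: ρ → (-6,9,8)  [lands on river]
river: ρ → (8,7,-7)
river: ρ → (-7,7,8)
river: ρ → (8,9,-6)
river: ρ → (-6,15,2)
river: ρ → (2,13,-13)
river: ρ → (-13,13,2)
river: ρ → (2,15,-6)
ρ-cycle length = 8 (tail of 2 descent steps not counted)

8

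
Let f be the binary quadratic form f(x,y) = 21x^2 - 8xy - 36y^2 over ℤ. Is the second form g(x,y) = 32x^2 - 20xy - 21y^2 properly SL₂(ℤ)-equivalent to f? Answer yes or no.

D₁ = 3088, D₂ = 3088
river cycle of f (length 30): (21, 34, -23), (-23, 12, 32), (32, 52, -3), (-3, 50, 49), (49, 48, -4), (-4, 48, 49), (49, 50, -3), (-3, 52, 32), (32, 12, -23), (-23, 34, 21), … (20 more)
river cycle of g (length 30): (-21, 20, 32), (32, 44, -9), (-9, 46, 27), (27, 8, -28), (-28, 48, 7), (7, 50, -21), (-21, 34, 23), (23, 12, -32), (-32, 52, 3), (3, 50, -49), … (20 more)
cycles differ ⇒ inequivalent

no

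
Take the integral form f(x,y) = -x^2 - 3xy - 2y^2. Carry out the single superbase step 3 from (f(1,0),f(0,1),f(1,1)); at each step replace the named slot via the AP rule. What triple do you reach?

start (-1,-2,-6) = (f(1,0),f(0,1),f(1,1))
replace slot 3: 2·((-1)+(-2)) − (-6) = 0 → (-1,-2,0)

-1,-2,0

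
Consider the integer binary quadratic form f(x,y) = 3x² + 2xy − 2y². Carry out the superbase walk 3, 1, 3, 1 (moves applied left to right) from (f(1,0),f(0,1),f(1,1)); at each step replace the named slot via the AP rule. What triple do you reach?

start (3,-2,3) = (f(1,0),f(0,1),f(1,1))
replace slot 3: 2·(3+(-2)) − 3 = -1 → (3,-2,-1)
replace slot 1: 2·((-2)+(-1)) − 3 = -9 → (-9,-2,-1)
replace slot 3: 2·((-9)+(-2)) − (-1) = -21 → (-9,-2,-21)
replace slot 1: 2·((-2)+(-21)) − (-9) = -37 → (-37,-2,-21)

-37,-2,-21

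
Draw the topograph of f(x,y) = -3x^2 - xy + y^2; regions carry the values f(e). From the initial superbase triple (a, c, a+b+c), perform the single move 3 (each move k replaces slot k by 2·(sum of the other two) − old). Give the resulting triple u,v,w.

start (-3,1,-3) = (f(1,0),f(0,1),f(1,1))
replace slot 3: 2·((-3)+1) − (-3) = -1 → (-3,1,-1)

-3,1,-1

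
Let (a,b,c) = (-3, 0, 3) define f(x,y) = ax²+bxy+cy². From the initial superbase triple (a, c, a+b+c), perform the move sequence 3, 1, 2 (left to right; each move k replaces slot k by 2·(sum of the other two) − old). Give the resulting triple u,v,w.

start (-3,3,0) = (f(1,0),f(0,1),f(1,1))
replace slot 3: 2·((-3)+3) − 0 = 0 → (-3,3,0)
replace slot 1: 2·(3+0) − (-3) = 9 → (9,3,0)
replace slot 2: 2·(9+0) − 3 = 15 → (9,15,0)

9,15,0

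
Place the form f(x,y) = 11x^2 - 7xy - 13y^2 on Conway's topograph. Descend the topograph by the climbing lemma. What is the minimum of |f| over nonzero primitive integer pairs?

descent: ρ → (-13,7,11)  [lands on river]
river: ρ → (11,15,-9)
river: ρ → (-9,21,5)
river: ρ → (5,19,-13)
closes: descent 1, river 4
min |a| on river = 5

5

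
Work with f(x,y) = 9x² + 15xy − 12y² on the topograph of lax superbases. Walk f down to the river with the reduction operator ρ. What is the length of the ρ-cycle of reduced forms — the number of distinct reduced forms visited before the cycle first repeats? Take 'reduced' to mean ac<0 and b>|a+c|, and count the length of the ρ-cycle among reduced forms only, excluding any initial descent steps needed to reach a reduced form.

D = 657, ⌊√D⌋ = 25
river: ρ → (-12,9,12)
river: ρ → (12,15,-9)
river: ρ → (-9,21,6)
river: ρ → (6,15,-18)
river: ρ → (-18,21,3)
river: ρ → (3,21,-18)
river: ρ → (-18,15,6)
river: ρ → (6,21,-9)
river: ρ → (-9,15,12)
river: ρ → (12,9,-12)
river: ρ → (-12,15,9)
river: ρ → (9,21,-6)
river: ρ → (-6,15,18)
river: ρ → (18,21,-3)
river: ρ → (-3,21,18)
river: ρ → (18,15,-6)
river: ρ → (-6,21,9)
river: ρ → (9,15,-12)
ρ-cycle length = 18 (tail of 0 descent steps not counted)

18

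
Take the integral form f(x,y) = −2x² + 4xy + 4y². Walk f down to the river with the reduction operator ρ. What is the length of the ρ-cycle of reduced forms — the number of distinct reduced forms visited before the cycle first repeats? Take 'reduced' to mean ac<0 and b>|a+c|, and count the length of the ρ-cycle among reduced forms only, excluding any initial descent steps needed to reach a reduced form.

D = 48, ⌊√D⌋ = 6
river: ρ → (4,4,-2)
river: ρ → (-2,4,4)
ρ-cycle length = 2 (tail of 0 descent steps not counted)

2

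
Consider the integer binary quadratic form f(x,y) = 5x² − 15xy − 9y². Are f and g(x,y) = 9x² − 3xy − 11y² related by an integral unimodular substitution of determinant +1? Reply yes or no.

D₁ = 405, D₂ = 405
river cycle of f (length 6): (-9, 15, 5), (5, 15, -9), (-9, 3, 11), (11, 19, -1), (-1, 19, 11), (11, 3, -9)
river cycle of g (length 6): (-11, 3, 9), (9, 15, -5), (-5, 15, 9), (9, 3, -11), (-11, 19, 1), (1, 19, -11)
cycles differ ⇒ inequivalent

no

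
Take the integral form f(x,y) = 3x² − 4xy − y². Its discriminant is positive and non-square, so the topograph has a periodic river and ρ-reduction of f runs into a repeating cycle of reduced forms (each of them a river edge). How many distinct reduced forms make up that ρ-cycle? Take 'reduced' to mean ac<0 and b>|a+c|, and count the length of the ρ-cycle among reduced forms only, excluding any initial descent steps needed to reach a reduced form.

D = 28, ⌊√D⌋ = 5
descent: ρ → (-1,4,3)  [lands on river]
river: ρ → (3,2,-2)
river: ρ → (-2,2,3)
river: ρ → (3,4,-1)
ρ-cycle length = 4 (tail of 1 descent step not counted)

4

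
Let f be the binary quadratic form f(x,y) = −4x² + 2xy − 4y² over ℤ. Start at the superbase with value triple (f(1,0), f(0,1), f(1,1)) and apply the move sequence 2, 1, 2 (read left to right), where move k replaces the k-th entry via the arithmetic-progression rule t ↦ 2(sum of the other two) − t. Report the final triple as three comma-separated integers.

start (-4,-4,-6) = (f(1,0),f(0,1),f(1,1))
replace slot 2: 2·((-4)+(-6)) − (-4) = -16 → (-4,-16,-6)
replace slot 1: 2·((-16)+(-6)) − (-4) = -40 → (-40,-16,-6)
replace slot 2: 2·((-40)+(-6)) − (-16) = -76 → (-40,-76,-6)

-40,-76,-6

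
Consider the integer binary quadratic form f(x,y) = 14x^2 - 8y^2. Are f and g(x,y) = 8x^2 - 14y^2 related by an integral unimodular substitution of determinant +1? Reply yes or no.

D₁ = 448, D₂ = 448
river cycle of f (length 4): (-8, 16, 6), (6, 20, -2), (-2, 20, 6), (6, 16, -8)
river cycle of g (length 4): (8, 16, -6), (-6, 20, 2), (2, 20, -6), (-6, 16, 8)
cycles differ ⇒ inequivalent

no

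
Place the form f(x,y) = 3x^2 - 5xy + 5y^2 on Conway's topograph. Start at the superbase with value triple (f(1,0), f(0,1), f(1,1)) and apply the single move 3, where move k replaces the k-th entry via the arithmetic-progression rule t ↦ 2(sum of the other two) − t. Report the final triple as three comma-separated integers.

start (3,5,3) = (f(1,0),f(0,1),f(1,1))
replace slot 3: 2·(3+5) − 3 = 13 → (3,5,13)

3,5,13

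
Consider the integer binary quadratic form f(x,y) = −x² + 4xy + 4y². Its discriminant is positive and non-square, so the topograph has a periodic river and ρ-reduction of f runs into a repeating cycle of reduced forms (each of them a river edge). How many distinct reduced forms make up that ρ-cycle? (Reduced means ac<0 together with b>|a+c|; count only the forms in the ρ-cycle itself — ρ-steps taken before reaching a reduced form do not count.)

D = 32, ⌊√D⌋ = 5
river: ρ → (4,4,-1)
river: ρ → (-1,4,4)
ρ-cycle length = 2 (tail of 0 descent steps not counted)

2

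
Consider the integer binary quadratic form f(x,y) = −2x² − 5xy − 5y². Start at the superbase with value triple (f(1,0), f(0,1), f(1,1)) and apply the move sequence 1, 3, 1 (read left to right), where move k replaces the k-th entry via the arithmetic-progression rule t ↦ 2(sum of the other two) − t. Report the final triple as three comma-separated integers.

start (-2,-5,-12) = (f(1,0),f(0,1),f(1,1))
replace slot 1: 2·((-5)+(-12)) − (-2) = -32 → (-32,-5,-12)
replace slot 3: 2·((-32)+(-5)) − (-12) = -62 → (-32,-5,-62)
replace slot 1: 2·((-5)+(-62)) − (-32) = -102 → (-102,-5,-62)

-102,-5,-62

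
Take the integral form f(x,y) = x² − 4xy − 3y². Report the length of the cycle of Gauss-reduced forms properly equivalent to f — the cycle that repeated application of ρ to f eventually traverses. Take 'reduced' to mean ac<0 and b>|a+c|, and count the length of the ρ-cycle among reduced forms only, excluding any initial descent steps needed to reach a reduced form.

D = 28, ⌊√D⌋ = 5
descent: ρ → (-3,4,1)  [lands on river]
river: ρ → (1,4,-3)
river: ρ → (-3,2,2)
river: ρ → (2,2,-3)
ρ-cycle length = 4 (tail of 1 descent step not counted)

4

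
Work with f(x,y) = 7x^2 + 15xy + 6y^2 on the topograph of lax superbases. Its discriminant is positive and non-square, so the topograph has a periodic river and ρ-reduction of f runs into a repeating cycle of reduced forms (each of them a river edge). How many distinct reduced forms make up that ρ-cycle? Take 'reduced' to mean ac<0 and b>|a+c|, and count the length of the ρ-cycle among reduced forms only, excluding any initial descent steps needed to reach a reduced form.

D = 57, ⌊√D⌋ = 7
descent: ρ → (6,-3,-2)
descent: ρ → (-2,7,1)  [lands on river]
river: ρ → (1,7,-2)
river: ρ → (-2,5,4)
river: ρ → (4,3,-3)
river: ρ → (-3,3,4)
river: ρ → (4,5,-2)
ρ-cycle length = 6 (tail of 2 descent steps not counted)

6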